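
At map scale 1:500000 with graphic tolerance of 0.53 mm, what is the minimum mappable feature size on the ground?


ground = 0.53 mm * 500000 / 1000 = 265.0 m

265.0 m


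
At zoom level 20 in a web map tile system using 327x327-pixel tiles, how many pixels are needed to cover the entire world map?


tiles per axis = 2^20 = 1048576
total tiles = 1048576^2 = 1099511627776
pixels per axis = 1048576 * 327 = 342884352
total pixels = 342884352^2 = 117569678846459904

117569678846459904 pixels


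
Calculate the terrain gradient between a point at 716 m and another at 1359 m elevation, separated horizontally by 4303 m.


gradient = (1359 - 716) / 4303 = 643 / 4303 = 0.1494

0.1494


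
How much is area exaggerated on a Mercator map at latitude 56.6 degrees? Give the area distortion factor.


area_distortion = 1/cos^2(56.6) = 3.3

3.3


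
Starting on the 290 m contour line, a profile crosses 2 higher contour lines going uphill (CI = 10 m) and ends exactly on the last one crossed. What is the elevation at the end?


elevation = 290 + 2 * 10 = 310 m

310 m


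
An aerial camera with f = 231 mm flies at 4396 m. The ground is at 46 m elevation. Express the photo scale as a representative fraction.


scale = f / (H - h) = 231 mm / 4350 m = 231 / 4350000 = 1:18831

1:18831


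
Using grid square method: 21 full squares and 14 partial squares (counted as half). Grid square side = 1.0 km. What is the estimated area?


effective squares = 21 + 14 * 0.5 = 28.0
area = 28.0 * 1.0 = 28.0 km^2

28.0 km^2


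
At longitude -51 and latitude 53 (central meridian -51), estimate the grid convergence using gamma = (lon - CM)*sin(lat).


gamma = (-51 - -51) * sin(53) = 0 * 0.798636 = 0.0 degrees

0.0 degrees


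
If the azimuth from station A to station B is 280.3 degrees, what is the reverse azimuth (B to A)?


back azimuth = (280.3 + 180) mod 360 = 100.3 degrees

100.3 degrees


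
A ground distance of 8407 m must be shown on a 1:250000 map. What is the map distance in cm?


map_cm = 8407 * 100 / 250000 = 3.3628 cm ≈ 3.36 cm

3.36 cm


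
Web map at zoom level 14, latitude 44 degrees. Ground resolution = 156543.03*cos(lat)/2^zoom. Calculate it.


res = 156543.03 * cos(44) / 2^14 = 156543.03 * 0.7193398 / 16384 = 6.87 m/pixel

6.87 m/pixel


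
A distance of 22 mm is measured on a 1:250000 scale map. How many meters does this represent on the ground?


ground = 22 mm * 250000 / 1000 = 5500.0 m

5500.0 m


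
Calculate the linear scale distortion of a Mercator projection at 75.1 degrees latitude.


SF = 1 / cos(75.1) = 1 / 0.257133 = 3.889

3.889


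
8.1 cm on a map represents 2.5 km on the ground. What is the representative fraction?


ground = 2.5 km = 250000 cm; RF denominator = ground / map = 250000 / 8.1 ≈ 30864; RF = 1:30864

1:30864


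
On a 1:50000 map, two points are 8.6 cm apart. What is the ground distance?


ground = 8.6 cm * 50000 / 100 = 4300.0 m = 4.3 km

4.3 km


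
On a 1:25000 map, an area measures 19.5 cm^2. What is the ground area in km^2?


ground_area = 19.5 * (25000/100)^2 = 1218750.0 m^2 = 1.21875 km^2 ≈ 1.219 km^2

1.219 km^2


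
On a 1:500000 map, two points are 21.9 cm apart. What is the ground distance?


ground = 21.9 cm * 500000 / 100 = 109500.0 m = 109.5 km

109.5 km


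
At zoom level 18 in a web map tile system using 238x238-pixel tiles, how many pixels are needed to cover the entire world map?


tiles per axis = 2^18 = 262144
total tiles = 262144^2 = 68719476736
pixels per axis = 262144 * 238 = 62390272
total pixels = 62390272^2 = 3892546040233984

3892546040233984 pixels


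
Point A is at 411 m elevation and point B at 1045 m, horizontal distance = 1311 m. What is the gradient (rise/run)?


gradient = (1045 - 411) / 1311 = 634 / 1311 = 0.4836

0.4836


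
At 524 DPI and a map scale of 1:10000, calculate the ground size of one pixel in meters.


pixel_cm = 2.54 / 524 ≈ 0.004847 cm
ground = pixel_cm * 10000 / 100 = 2.54 * 10000 / (524 * 100) = 25400 / 52400 ≈ 0.48 m

0.48 m


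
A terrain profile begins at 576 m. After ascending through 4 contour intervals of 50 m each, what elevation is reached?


elevation = 576 + 4 * 50 = 776 m

776 m


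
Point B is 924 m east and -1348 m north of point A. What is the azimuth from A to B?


az = atan2(924, -1348) = 145.6 deg
adjusted to 0-360: 145.6 degrees

145.6 degrees


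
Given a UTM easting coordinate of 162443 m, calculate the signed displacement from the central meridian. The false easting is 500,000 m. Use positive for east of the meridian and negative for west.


displacement = 162443 - 500000 = -337557 m

-337557 m


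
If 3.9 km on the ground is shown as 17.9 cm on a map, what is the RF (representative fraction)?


ground = 3.9 km = 390000 cm; RF denominator = ground / map = 390000 / 17.9 ≈ 21788; RF = 1:21788

1:21788


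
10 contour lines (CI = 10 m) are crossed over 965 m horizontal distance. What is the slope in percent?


elevation change = 10 * 10 = 100 m
slope = 100 / 965 * 100 = 10.4%

10.4%


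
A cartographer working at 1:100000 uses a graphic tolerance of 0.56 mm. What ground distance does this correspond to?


ground = 0.56 mm * 100000 / 1000 = 56.0 m

56.0 m


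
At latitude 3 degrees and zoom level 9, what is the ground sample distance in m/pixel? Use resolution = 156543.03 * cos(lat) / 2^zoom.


res = 156543.03 * cos(3) / 2^9 = 156543.03 * 0.99862953 / 512 = 305.33 m/pixel

305.33 m/pixel


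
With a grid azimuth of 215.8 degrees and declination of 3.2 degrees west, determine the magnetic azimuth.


magnetic azimuth = grid azimuth - declination (east +ve)
mag_az = 215.8 - -3.2 = 219.0 degrees

219.0 degrees


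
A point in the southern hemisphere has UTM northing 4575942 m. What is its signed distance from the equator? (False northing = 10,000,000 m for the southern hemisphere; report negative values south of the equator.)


For southern: actual = 4575942 - 10000000 = -5424058 m

-5424058 m


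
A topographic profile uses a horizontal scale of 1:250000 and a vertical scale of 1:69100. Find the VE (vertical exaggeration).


VE = horizontal_scale / vertical_scale = 250000 / 69100 ≈ 3.6

3.6x


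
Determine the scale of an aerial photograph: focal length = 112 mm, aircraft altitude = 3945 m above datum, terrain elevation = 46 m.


scale = f / (H - h) = 112 mm / 3899 m = 112 / 3899000 = 1:34813

1:34813


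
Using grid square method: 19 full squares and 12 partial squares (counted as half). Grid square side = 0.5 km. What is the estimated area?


effective squares = 19 + 12 * 0.5 = 25.0
area = 25.0 * 0.25 = 6.25 km^2

6.25 km^2


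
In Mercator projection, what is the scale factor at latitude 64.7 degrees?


SF = 1 / cos(64.7) = 1 / 0.427358 = 2.34

2.34


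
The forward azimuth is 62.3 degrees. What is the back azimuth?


back azimuth = (62.3 + 180) mod 360 = 242.3 degrees

242.3 degrees


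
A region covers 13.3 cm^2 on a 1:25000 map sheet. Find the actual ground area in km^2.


ground_area = 13.3 * (25000/100)^2 = 831250.0 m^2 = 0.83125 km^2 ≈ 0.831 km^2

0.831 km^2


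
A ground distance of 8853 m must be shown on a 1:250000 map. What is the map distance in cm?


map_cm = 8853 * 100 / 250000 = 3.5412 cm ≈ 3.54 cm

3.54 cm


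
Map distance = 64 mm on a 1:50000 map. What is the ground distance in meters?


ground = 64 mm * 50000 / 1000 = 3200.0 m

3200.0 m


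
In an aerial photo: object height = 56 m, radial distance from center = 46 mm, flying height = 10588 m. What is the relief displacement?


d = h * r / H = 56 * 46 / 10588 = 0.24 mm

0.24 mm


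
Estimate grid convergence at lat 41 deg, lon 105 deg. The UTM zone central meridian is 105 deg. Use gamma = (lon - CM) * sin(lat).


gamma = (105 - 105) * sin(41) = 0 * 0.656059 = 0.0 degrees

0.0 degrees


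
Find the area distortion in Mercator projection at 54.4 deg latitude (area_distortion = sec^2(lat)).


area_distortion = 1/cos^2(54.4) = 2.951

2.951


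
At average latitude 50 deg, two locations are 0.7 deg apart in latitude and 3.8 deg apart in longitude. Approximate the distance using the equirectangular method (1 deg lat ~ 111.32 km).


dlat_km = 0.7 * 111.32 = 77.924
dlon_km = 3.8 * 111.32 * cos(50) ≈ 271.909
dist = sqrt(77.924^2 + 271.909^2) ≈ 282.9 km

282.9 km


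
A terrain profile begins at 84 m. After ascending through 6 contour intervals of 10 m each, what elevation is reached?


elevation = 84 + 6 * 10 = 144 m

144 m


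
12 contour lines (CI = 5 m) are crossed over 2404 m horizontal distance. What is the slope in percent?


elevation change = 12 * 5 = 60 m
slope = 60 / 2404 * 100 = 2.5%

2.5%


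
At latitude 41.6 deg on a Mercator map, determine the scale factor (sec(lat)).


SF = 1 / cos(41.6) = 1 / 0.747798 = 1.337

1.337


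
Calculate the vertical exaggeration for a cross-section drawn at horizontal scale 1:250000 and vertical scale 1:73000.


VE = horizontal_scale / vertical_scale = 250000 / 73000 ≈ 3.4

3.4x


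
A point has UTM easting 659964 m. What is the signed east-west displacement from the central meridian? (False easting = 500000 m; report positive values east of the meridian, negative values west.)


displacement = 659964 - 500000 = 159964 m

159964 m


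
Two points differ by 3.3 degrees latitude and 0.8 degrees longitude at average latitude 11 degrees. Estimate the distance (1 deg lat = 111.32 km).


dlat_km = 3.3 * 111.32 = 367.356
dlon_km = 0.8 * 111.32 * cos(11) ≈ 87.42
dist = sqrt(367.356^2 + 87.42^2) ≈ 377.6 km

377.6 km


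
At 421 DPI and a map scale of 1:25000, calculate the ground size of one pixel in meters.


pixel_cm = 2.54 / 421 ≈ 0.006033 cm
ground = pixel_cm * 25000 / 100 = 2.54 * 25000 / (421 * 100) = 63500 / 42100 ≈ 1.51 m

1.51 m


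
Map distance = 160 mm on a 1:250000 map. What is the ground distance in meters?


ground = 160 mm * 250000 / 1000 = 40000.0 m

40000.0 m


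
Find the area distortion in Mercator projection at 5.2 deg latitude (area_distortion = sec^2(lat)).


area_distortion = 1/cos^2(5.2) = 1.008

1.008


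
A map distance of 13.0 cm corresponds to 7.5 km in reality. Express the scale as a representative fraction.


ground = 7.5 km = 750000 cm; RF denominator = ground / map = 750000 / 13.0 ≈ 57692; RF = 1:57692

1:57692


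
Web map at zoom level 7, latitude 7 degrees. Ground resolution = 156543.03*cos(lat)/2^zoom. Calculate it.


res = 156543.03 * cos(7) / 2^7 = 156543.03 * 0.99254615 / 128 = 1213.88 m/pixel

1213.88 m/pixel


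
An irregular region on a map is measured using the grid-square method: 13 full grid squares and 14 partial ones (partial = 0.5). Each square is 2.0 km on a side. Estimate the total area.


effective squares = 13 + 14 * 0.5 = 20.0
area = 20.0 * 4.0 = 80.0 km^2

80.0 km^2


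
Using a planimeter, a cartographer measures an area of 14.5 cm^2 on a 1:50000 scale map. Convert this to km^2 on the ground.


ground_area = 14.5 * (50000/100)^2 = 3625000.0 m^2 = 3.625 km^2

3.625 km^2


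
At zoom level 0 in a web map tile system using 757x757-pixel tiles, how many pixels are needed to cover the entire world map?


tiles per axis = 2^0 = 1
total tiles = 1^2 = 1
pixels per axis = 1 * 757 = 757
total pixels = 757^2 = 573049

573049 pixels


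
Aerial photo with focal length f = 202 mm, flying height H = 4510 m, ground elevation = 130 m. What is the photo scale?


scale = f / (H - h) = 202 mm / 4380 m = 202 / 4380000 = 1:21683

1:21683


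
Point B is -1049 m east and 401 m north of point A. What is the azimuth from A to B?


az = atan2(-1049, 401) = -69.1 deg
adjusted to 0-360: 290.9 degrees

290.9 degrees


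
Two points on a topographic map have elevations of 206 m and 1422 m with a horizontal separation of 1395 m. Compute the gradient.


gradient = (1422 - 206) / 1395 = 1216 / 1395 = 0.8717

0.8717


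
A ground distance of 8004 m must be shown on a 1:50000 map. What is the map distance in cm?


map_cm = 8004 * 100 / 50000 = 16.008 cm ≈ 16.01 cm

16.01 cm


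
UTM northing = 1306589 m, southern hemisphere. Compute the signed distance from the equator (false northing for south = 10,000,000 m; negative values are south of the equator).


For southern: actual = 1306589 - 10000000 = -8693411 m

-8693411 m


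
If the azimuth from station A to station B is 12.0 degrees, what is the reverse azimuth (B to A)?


back azimuth = (12.0 + 180) mod 360 = 192.0 degrees

192.0 degrees


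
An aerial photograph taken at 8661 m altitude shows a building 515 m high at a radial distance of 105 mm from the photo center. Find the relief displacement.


d = h * r / H = 515 * 105 / 8661 = 6.24 mm

6.24 mm


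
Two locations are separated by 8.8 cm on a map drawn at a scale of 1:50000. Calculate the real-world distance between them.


ground = 8.8 cm * 50000 / 100 = 4400.0 m = 4.4 km

4.4 km


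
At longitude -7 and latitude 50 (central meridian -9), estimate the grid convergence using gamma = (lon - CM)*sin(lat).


gamma = (-7 - -9) * sin(50) = 2 * 0.766044 = 1.532 degrees

1.532 degrees


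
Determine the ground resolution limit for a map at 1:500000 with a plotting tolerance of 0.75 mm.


ground = 0.75 mm * 500000 / 1000 = 375.0 m

375.0 m


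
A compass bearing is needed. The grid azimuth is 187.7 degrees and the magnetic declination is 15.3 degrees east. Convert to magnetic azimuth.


magnetic azimuth = grid azimuth - declination (east +ve)
mag_az = 187.7 - 15.3 = 172.4 degrees

172.4 degrees


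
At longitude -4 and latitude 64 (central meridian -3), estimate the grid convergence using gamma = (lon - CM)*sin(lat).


gamma = (-4 - -3) * sin(64) = -1 * 0.898794 = -0.899 degrees

-0.899 degrees


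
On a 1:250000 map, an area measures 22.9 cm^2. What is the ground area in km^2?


ground_area = 22.9 * (250000/100)^2 = 143125000.0 m^2 = 143.125 km^2

143.125 km^2


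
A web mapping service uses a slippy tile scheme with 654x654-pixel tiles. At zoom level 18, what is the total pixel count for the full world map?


tiles per axis = 2^18 = 262144
total tiles = 262144^2 = 68719476736
pixels per axis = 262144 * 654 = 171442176
total pixels = 171442176^2 = 29392419711614976

29392419711614976 pixels


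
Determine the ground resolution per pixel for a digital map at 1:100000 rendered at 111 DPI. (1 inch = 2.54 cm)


pixel_cm = 2.54 / 111 ≈ 0.022883 cm
ground = pixel_cm * 100000 / 100 = 2.54 * 100000 / (111 * 100) = 254000 / 11100 ≈ 22.88 m

22.88 m


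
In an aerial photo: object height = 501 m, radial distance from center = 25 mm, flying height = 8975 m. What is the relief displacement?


d = h * r / H = 501 * 25 / 8975 = 1.4 mm

1.4 mm


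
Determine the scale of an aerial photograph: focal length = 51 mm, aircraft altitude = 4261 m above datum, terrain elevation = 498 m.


scale = f / (H - h) = 51 mm / 3763 m = 51 / 3763000 = 1:73784

1:73784


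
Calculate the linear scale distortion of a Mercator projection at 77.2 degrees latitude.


SF = 1 / cos(77.2) = 1 / 0.221548 = 4.514

4.514


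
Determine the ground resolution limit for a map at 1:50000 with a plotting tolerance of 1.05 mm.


ground = 1.05 mm * 50000 / 1000 = 52.5 m

52.5 m


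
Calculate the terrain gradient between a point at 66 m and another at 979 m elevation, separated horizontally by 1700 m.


gradient = (979 - 66) / 1700 = 913 / 1700 = 0.5371

0.5371


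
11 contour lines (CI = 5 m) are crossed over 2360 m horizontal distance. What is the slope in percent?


elevation change = 11 * 5 = 55 m
slope = 55 / 2360 * 100 = 2.3%

2.3%


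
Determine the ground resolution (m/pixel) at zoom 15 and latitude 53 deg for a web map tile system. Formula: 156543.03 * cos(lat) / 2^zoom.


res = 156543.03 * cos(53) / 2^15 = 156543.03 * 0.60181502 / 32768 = 2.88 m/pixel

2.88 m/pixel


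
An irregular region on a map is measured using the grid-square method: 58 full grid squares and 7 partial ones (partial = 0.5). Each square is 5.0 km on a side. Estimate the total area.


effective squares = 58 + 7 * 0.5 = 61.5
area = 61.5 * 25.0 = 1537.5 km^2

1537.5 km^2


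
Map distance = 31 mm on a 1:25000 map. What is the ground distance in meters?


ground = 31 mm * 25000 / 1000 = 775.0 m

775.0 m


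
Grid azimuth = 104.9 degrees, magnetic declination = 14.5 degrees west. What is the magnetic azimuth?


magnetic azimuth = grid azimuth - declination (east +ve)
mag_az = 104.9 - -14.5 = 119.4 degrees

119.4 degrees


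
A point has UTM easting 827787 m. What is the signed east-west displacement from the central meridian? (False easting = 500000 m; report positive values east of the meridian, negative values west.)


displacement = 827787 - 500000 = 327787 m

327787 m


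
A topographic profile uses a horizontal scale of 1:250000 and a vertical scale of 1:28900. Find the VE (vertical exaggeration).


VE = horizontal_scale / vertical_scale = 250000 / 28900 ≈ 8.7

8.7x


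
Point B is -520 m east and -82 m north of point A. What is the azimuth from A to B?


az = atan2(-520, -82) = -99.0 deg
adjusted to 0-360: 261.0 degrees

261.0 degrees


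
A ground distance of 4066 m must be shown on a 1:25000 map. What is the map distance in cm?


map_cm = 4066 * 100 / 25000 = 16.264 cm ≈ 16.26 cm

16.26 cm


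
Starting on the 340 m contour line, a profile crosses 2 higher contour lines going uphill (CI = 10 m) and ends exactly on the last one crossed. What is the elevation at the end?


elevation = 340 + 2 * 10 = 360 m

360 m


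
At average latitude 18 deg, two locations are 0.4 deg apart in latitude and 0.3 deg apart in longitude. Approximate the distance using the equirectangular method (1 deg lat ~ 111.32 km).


dlat_km = 0.4 * 111.32 = 44.528
dlon_km = 0.3 * 111.32 * cos(18) ≈ 31.761
dist = sqrt(44.528^2 + 31.761^2) ≈ 54.7 km

54.7 km


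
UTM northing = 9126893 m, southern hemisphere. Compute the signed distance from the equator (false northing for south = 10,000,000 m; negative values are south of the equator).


For southern: actual = 9126893 - 10000000 = -873107 m

-873107 m


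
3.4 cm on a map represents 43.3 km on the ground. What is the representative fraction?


ground = 43.3 km = 4330000 cm; RF denominator = ground / map = 4330000 / 3.4 ≈ 1273529; RF = 1:1273529

1:1273529


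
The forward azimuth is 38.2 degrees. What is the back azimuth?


back azimuth = (38.2 + 180) mod 360 = 218.2 degrees

218.2 degrees


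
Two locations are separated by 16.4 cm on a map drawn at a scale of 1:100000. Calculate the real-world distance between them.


ground = 16.4 cm * 100000 / 100 = 16400.0 m = 16.4 km

16.4 km


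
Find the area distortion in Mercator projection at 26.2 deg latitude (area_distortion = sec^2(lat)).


area_distortion = 1/cos^2(26.2) = 1.242

1.242


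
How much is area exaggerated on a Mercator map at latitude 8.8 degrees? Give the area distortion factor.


area_distortion = 1/cos^2(8.8) = 1.024

1.024


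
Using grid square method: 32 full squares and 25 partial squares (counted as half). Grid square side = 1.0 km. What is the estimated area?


effective squares = 32 + 25 * 0.5 = 44.5
area = 44.5 * 1.0 = 44.5 km^2

44.5 km^2


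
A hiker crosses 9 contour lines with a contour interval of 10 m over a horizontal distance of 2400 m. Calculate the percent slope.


elevation change = 9 * 10 = 90 m
slope = 90 / 2400 * 100 = 3.8%

3.8%


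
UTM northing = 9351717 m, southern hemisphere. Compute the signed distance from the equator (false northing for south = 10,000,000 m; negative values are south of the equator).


For southern: actual = 9351717 - 10000000 = -648283 m

-648283 m


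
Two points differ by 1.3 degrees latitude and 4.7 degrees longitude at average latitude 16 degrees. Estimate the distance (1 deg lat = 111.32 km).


dlat_km = 1.3 * 111.32 = 144.716
dlon_km = 4.7 * 111.32 * cos(16) ≈ 502.936
dist = sqrt(144.716^2 + 502.936^2) ≈ 523.3 km

523.3 km


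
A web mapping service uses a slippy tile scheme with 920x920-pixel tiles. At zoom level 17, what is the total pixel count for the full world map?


tiles per axis = 2^17 = 131072
total tiles = 131072^2 = 17179869184
pixels per axis = 131072 * 920 = 120586240
total pixels = 120586240^2 = 14541041277337600

14541041277337600 pixels


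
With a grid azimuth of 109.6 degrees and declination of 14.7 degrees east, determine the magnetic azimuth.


magnetic azimuth = grid azimuth - declination (east +ve)
mag_az = 109.6 - 14.7 = 94.9 degrees

94.9 degrees


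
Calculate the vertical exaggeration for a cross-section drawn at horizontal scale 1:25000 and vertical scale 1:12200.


VE = horizontal_scale / vertical_scale = 25000 / 12200 ≈ 2.0

2.0x


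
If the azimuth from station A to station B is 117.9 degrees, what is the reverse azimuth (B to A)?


back azimuth = (117.9 + 180) mod 360 = 297.9 degrees

297.9 degrees


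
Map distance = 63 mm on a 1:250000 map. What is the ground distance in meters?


ground = 63 mm * 250000 / 1000 = 15750.0 m

15750.0 m


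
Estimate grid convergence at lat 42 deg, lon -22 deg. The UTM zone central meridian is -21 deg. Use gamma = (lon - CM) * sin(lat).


gamma = (-22 - -21) * sin(42) = -1 * 0.669131 = -0.669 degrees

-0.669 degrees


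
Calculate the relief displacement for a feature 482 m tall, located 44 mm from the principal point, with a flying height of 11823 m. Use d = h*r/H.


d = h * r / H = 482 * 44 / 11823 = 1.79 mm

1.79 mm


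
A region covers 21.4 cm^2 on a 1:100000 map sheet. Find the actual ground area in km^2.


ground_area = 21.4 * (100000/100)^2 = 21400000.0 m^2 = 21.4 km^2

21.4 km^2


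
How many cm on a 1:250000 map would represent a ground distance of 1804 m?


map_cm = 1804 * 100 / 250000 = 0.7216 cm ≈ 0.72 cm

0.72 cm


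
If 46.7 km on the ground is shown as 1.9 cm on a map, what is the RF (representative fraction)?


ground = 46.7 km = 4670000 cm; RF denominator = ground / map = 4670000 / 1.9 ≈ 2457895; RF = 1:2457895

1:2457895


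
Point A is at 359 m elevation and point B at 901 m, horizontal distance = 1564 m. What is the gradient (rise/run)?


gradient = (901 - 359) / 1564 = 542 / 1564 = 0.3465

0.3465


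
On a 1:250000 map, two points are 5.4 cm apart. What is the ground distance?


ground = 5.4 cm * 250000 / 100 = 13500.0 m = 13.5 km

13.5 km


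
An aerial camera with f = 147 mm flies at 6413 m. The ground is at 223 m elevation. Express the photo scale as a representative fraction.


scale = f / (H - h) = 147 mm / 6190 m = 147 / 6190000 = 1:42109

1:42109


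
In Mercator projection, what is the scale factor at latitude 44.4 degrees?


SF = 1 / cos(44.4) = 1 / 0.714473 = 1.4

1.4


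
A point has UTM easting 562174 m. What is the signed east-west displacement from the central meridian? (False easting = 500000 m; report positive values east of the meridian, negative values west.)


displacement = 562174 - 500000 = 62174 m

62174 m


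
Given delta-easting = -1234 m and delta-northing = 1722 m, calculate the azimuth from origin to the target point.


az = atan2(-1234, 1722) = -35.6 deg
adjusted to 0-360: 324.4 degrees

324.4 degrees


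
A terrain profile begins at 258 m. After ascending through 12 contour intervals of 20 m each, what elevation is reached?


elevation = 258 + 12 * 20 = 498 m

498 m


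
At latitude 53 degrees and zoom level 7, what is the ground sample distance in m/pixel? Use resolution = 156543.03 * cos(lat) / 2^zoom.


res = 156543.03 * cos(53) / 2^7 = 156543.03 * 0.60181502 / 128 = 736.02 m/pixel

736.02 m/pixel


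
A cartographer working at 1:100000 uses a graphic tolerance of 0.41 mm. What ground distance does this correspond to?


ground = 0.41 mm * 100000 / 1000 = 41.0 m

41.0 m


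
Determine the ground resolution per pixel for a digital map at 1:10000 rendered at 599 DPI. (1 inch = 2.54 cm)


pixel_cm = 2.54 / 599 ≈ 0.00424 cm
ground = pixel_cm * 10000 / 100 = 2.54 * 10000 / (599 * 100) = 25400 / 59900 ≈ 0.42 m

0.42 m


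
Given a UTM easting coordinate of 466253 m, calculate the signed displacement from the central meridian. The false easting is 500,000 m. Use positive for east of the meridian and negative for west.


displacement = 466253 - 500000 = -33747 m

-33747 m


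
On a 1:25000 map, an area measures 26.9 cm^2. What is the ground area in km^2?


ground_area = 26.9 * (25000/100)^2 = 1681250.0 m^2 = 1.68125 km^2 ≈ 1.681 km^2

1.681 km^2


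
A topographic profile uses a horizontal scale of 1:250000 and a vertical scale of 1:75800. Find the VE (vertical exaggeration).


VE = horizontal_scale / vertical_scale = 250000 / 75800 ≈ 3.3

3.3x


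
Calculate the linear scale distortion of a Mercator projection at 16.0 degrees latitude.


SF = 1 / cos(16.0) = 1 / 0.961262 = 1.04

1.04


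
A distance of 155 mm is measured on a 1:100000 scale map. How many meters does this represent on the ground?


ground = 155 mm * 100000 / 1000 = 15500.0 m

15500.0 m


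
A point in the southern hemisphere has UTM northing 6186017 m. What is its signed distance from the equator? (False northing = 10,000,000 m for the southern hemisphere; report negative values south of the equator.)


For southern: actual = 6186017 - 10000000 = -3813983 m

-3813983 m


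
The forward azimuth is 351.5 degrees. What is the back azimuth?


back azimuth = (351.5 + 180) mod 360 = 171.5 degrees

171.5 degrees


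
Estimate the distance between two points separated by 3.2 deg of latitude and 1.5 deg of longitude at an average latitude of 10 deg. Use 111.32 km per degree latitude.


dlat_km = 3.2 * 111.32 = 356.224
dlon_km = 1.5 * 111.32 * cos(10) ≈ 164.443
dist = sqrt(356.224^2 + 164.443^2) ≈ 392.3 km

392.3 km


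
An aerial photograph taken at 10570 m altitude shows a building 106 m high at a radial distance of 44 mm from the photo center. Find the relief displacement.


d = h * r / H = 106 * 44 / 10570 = 0.44 mm

0.44 mm


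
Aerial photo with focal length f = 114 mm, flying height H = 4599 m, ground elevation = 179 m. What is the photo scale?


scale = f / (H - h) = 114 mm / 4420 m = 114 / 4420000 = 1:38772

1:38772


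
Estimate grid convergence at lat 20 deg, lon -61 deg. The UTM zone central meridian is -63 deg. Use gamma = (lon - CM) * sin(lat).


gamma = (-61 - -63) * sin(20) = 2 * 0.34202 = 0.684 degrees

0.684 degrees


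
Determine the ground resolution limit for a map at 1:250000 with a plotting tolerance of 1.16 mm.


ground = 1.16 mm * 250000 / 1000 = 290.0 m

290.0 m


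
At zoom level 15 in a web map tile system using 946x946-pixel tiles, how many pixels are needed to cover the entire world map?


tiles per axis = 2^15 = 32768
total tiles = 32768^2 = 1073741824
pixels per axis = 32768 * 946 = 30998528
total pixels = 30998528^2 = 960908738166784

960908738166784 pixels


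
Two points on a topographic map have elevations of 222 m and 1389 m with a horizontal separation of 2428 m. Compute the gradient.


gradient = (1389 - 222) / 2428 = 1167 / 2428 = 0.4806

0.4806


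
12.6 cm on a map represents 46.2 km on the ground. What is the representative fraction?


ground = 46.2 km = 4620000 cm; RF denominator = ground / map = 4620000 / 12.6 ≈ 366667; RF = 1:366667

1:366667


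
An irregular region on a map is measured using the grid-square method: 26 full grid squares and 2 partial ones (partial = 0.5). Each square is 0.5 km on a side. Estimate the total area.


effective squares = 26 + 2 * 0.5 = 27.0
area = 27.0 * 0.25 = 6.75 km^2

6.75 km^2


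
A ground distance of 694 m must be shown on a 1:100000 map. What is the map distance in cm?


map_cm = 694 * 100 / 100000 = 0.694 cm ≈ 0.69 cm

0.69 cm


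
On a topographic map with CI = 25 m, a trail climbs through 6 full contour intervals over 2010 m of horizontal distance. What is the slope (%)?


elevation change = 6 * 25 = 150 m
slope = 150 / 2010 * 100 = 7.5%

7.5%


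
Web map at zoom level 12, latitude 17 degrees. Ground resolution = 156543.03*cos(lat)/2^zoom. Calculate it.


res = 156543.03 * cos(17) / 2^12 = 156543.03 * 0.95630476 / 4096 = 36.55 m/pixel

36.55 m/pixel


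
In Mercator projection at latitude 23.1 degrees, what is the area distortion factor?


area_distortion = 1/cos^2(23.1) = 1.182

1.182


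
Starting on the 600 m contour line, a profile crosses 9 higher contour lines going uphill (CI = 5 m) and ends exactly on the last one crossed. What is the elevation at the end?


elevation = 600 + 9 * 5 = 645 m

645 m


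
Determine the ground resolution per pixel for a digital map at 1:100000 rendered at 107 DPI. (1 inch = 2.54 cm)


pixel_cm = 2.54 / 107 ≈ 0.023738 cm
ground = pixel_cm * 100000 / 100 = 2.54 * 100000 / (107 * 100) = 254000 / 10700 ≈ 23.74 m

23.74 m


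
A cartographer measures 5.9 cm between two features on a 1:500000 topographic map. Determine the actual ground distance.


ground = 5.9 cm * 500000 / 100 = 29500.0 m = 29.5 km

29.5 km


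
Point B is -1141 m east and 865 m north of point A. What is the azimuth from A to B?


az = atan2(-1141, 865) = -52.8 deg
adjusted to 0-360: 307.2 degrees

307.2 degrees


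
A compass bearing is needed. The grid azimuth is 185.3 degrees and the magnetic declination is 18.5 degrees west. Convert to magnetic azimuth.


magnetic azimuth = grid azimuth - declination (east +ve)
mag_az = 185.3 - -18.5 = 203.8 degrees

203.8 degrees


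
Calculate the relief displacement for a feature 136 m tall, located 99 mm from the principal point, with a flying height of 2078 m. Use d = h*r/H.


d = h * r / H = 136 * 99 / 2078 = 6.48 mm

6.48 mm


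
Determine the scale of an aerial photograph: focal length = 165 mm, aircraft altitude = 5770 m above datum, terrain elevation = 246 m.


scale = f / (H - h) = 165 mm / 5524 m = 165 / 5524000 = 1:33479

1:33479


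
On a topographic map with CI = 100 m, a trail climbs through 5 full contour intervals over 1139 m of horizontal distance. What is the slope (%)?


elevation change = 5 * 100 = 500 m
slope = 500 / 1139 * 100 = 43.9%

43.9%


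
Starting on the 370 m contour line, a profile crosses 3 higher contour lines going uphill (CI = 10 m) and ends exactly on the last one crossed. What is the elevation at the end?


elevation = 370 + 3 * 10 = 400 m

400 m


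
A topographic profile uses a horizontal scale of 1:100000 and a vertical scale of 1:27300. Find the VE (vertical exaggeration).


VE = horizontal_scale / vertical_scale = 100000 / 27300 ≈ 3.7

3.7x


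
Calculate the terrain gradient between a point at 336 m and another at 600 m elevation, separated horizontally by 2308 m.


gradient = (600 - 336) / 2308 = 264 / 2308 = 0.1144

0.1144


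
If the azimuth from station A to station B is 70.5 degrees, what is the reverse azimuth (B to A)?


back azimuth = (70.5 + 180) mod 360 = 250.5 degrees

250.5 degrees


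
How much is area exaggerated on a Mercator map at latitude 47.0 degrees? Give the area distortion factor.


area_distortion = 1/cos^2(47.0) = 2.15

2.15


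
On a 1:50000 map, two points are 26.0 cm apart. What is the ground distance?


ground = 26.0 cm * 50000 / 100 = 13000.0 m = 13.0 km

13.0 km


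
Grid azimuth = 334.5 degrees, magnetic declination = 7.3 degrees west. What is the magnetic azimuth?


magnetic azimuth = grid azimuth - declination (east +ve)
mag_az = 334.5 - -7.3 = 341.8 degrees

341.8 degrees


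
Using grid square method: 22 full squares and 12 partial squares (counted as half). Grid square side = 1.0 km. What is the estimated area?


effective squares = 22 + 12 * 0.5 = 28.0
area = 28.0 * 1.0 = 28.0 km^2

28.0 km^2


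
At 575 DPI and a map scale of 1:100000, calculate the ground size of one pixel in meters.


pixel_cm = 2.54 / 575 ≈ 0.004417 cm
ground = pixel_cm * 100000 / 100 = 2.54 * 100000 / (575 * 100) = 254000 / 57500 ≈ 4.42 m

4.42 m


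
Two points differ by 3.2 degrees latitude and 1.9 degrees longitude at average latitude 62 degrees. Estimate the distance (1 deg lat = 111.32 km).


dlat_km = 3.2 * 111.32 = 356.224
dlon_km = 1.9 * 111.32 * cos(62) ≈ 99.297
dist = sqrt(356.224^2 + 99.297^2) ≈ 369.8 km

369.8 km


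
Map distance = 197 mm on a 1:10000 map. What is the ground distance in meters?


ground = 197 mm * 10000 / 1000 = 1970.0 m

1970.0 m


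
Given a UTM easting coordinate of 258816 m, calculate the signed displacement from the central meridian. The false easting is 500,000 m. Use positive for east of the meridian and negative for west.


displacement = 258816 - 500000 = -241184 m

-241184 m


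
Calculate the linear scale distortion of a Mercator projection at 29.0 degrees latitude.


SF = 1 / cos(29.0) = 1 / 0.87462 = 1.143

1.143


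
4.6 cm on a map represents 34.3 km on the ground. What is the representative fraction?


ground = 34.3 km = 3430000 cm; RF denominator = ground / map = 3430000 / 4.6 ≈ 745652; RF = 1:745652

1:745652


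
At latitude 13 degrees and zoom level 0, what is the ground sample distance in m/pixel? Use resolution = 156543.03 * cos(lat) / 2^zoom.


res = 156543.03 * cos(13) / 2^0 = 156543.03 * 0.97437006 / 1 = 152530.84 m/pixel

152530.84 m/pixel


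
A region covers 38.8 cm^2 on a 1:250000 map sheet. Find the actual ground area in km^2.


ground_area = 38.8 * (250000/100)^2 = 242500000.0 m^2 = 242.5 km^2

242.5 km^2


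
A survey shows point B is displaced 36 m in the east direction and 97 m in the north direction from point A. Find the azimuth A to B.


az = atan2(36, 97) = 20.4 deg
adjusted to 0-360: 20.4 degrees

20.4 degrees


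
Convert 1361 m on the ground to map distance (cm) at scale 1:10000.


map_cm = 1361 * 100 / 10000 = 13.61 cm

13.61 cm


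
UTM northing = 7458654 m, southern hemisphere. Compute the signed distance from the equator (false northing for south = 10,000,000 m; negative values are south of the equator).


For southern: actual = 7458654 - 10000000 = -2541346 m

-2541346 m


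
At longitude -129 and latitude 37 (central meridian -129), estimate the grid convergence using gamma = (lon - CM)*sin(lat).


gamma = (-129 - -129) * sin(37) = 0 * 0.601815 = 0.0 degrees

0.0 degrees


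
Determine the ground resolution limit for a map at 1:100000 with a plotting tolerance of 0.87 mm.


ground = 0.87 mm * 100000 / 1000 = 87.0 m

87.0 m


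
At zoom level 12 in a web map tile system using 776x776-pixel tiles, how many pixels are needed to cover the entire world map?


tiles per axis = 2^12 = 4096
total tiles = 4096^2 = 16777216
pixels per axis = 4096 * 776 = 3178496
total pixels = 3178496^2 = 10102836822016

10102836822016 pixels


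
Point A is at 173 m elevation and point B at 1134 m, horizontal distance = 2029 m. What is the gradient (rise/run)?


gradient = (1134 - 173) / 2029 = 961 / 2029 = 0.4736

0.4736


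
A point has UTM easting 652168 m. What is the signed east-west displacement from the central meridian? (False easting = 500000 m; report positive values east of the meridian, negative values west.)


displacement = 652168 - 500000 = 152168 m

152168 m


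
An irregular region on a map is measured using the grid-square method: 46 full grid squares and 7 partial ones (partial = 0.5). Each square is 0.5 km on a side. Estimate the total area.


effective squares = 46 + 7 * 0.5 = 49.5
area = 49.5 * 0.25 = 12.375 km^2

12.375 km^2


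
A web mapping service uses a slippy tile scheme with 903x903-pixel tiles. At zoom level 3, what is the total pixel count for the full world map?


tiles per axis = 2^3 = 8
total tiles = 8^2 = 64
pixels per axis = 8 * 903 = 7224
total pixels = 7224^2 = 52186176

52186176 pixels


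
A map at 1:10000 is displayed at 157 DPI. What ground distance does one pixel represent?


pixel_cm = 2.54 / 157 ≈ 0.016178 cm
ground = pixel_cm * 10000 / 100 = 2.54 * 10000 / (157 * 100) = 25400 / 15700 ≈ 1.62 m

1.62 m


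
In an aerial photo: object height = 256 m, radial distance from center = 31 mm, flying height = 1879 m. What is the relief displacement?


d = h * r / H = 256 * 31 / 1879 = 4.22 mm

4.22 mm


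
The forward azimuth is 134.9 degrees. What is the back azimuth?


back azimuth = (134.9 + 180) mod 360 = 314.9 degrees

314.9 degrees


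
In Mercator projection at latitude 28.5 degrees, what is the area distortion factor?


area_distortion = 1/cos^2(28.5) = 1.295

1.295


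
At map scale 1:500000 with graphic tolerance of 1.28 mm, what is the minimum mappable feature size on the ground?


ground = 1.28 mm * 500000 / 1000 = 640.0 m

640.0 m


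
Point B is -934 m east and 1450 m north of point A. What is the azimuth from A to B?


az = atan2(-934, 1450) = -32.8 deg
adjusted to 0-360: 327.2 degrees

327.2 degrees


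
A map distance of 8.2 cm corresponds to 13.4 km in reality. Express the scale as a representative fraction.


ground = 13.4 km = 1340000 cm; RF denominator = ground / map = 1340000 / 8.2 ≈ 163415; RF = 1:163415

1:163415


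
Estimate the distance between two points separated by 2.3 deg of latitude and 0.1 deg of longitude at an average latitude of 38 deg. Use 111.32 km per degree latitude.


dlat_km = 2.3 * 111.32 = 256.036
dlon_km = 0.1 * 111.32 * cos(38) ≈ 8.772
dist = sqrt(256.036^2 + 8.772^2) ≈ 256.2 km

256.2 km


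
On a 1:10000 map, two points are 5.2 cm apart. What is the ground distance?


ground = 5.2 cm * 10000 / 100 = 520.0 m

520.0 m


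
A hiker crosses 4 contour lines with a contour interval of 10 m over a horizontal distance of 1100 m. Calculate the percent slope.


elevation change = 4 * 10 = 40 m
slope = 40 / 1100 * 100 = 3.6%

3.6%


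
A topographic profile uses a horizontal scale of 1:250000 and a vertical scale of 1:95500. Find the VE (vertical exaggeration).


VE = horizontal_scale / vertical_scale = 250000 / 95500 ≈ 2.6

2.6x


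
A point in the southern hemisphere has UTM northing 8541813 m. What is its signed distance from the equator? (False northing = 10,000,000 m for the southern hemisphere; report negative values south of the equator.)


For southern: actual = 8541813 - 10000000 = -1458187 m

-1458187 m


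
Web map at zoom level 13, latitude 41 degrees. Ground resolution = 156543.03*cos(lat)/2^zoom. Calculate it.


res = 156543.03 * cos(41) / 2^13 = 156543.03 * 0.75470958 / 8192 = 14.42 m/pixel

14.42 m/pixel


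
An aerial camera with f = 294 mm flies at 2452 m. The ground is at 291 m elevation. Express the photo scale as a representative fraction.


scale = f / (H - h) = 294 mm / 2161 m = 294 / 2161000 = 1:7350

1:7350


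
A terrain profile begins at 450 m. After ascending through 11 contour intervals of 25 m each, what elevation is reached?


elevation = 450 + 11 * 25 = 725 m

725 m


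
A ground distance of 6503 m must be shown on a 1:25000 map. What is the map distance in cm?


map_cm = 6503 * 100 / 25000 = 26.012 cm ≈ 26.01 cm

26.01 cm


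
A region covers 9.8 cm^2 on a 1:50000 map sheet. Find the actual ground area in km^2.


ground_area = 9.8 * (50000/100)^2 = 2450000.0 m^2 = 2.45 km^2

2.45 km^2


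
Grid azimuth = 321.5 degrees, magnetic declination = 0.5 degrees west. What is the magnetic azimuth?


magnetic azimuth = grid azimuth - declination (east +ve)
mag_az = 321.5 - -0.5 = 322.0 degrees

322.0 degrees
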